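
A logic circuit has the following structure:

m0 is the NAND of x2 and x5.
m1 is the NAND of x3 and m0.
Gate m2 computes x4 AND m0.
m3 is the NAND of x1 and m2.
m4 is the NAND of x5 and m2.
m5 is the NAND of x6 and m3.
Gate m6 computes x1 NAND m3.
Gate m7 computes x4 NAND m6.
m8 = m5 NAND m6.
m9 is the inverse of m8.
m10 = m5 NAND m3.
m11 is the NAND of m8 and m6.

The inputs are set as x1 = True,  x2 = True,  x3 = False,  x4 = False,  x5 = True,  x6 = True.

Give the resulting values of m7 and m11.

m7 = True; m11 = True

m0 = x2 NAND x5 = True NAND True = False
m2 = x4 AND m0 = False AND False = False
m3 = x1 NAND m2 = True NAND False = True
m5 = x6 NAND m3 = True NAND True = False
m6 = x1 NAND m3 = True NAND True = False
m7 = x4 NAND m6 = False NAND False = True
m8 = m5 NAND m6 = False NAND False = True
m11 = m8 NAND m6 = True NAND False = True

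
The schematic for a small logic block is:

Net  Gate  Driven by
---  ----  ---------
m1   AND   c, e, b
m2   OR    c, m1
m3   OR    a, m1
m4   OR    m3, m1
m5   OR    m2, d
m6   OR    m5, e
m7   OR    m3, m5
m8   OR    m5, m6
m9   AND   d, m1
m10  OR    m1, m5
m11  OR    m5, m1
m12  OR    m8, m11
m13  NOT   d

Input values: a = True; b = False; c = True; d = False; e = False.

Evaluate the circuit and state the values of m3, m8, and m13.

m1 = c AND e AND b = True AND False AND False = False
m2 = c OR m1 = True OR False = True
m3 = a OR m1 = True OR False = True
m5 = m2 OR d = True OR False = True
m6 = m5 OR e = True OR False = True
m8 = m5 OR m6 = True OR True = True
m13 = NOT d = NOT False = True

m3 = True, m8 = True, m13 = True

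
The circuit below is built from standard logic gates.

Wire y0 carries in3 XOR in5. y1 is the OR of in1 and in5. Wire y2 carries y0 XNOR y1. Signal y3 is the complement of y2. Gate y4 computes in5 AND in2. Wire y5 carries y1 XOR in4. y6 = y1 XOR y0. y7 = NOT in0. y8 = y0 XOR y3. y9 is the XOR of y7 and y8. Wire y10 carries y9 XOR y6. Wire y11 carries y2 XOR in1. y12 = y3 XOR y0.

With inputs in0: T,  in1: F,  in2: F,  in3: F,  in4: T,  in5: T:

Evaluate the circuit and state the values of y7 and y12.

y7 = F; y12 = T

y0 = in3 XOR in5 = F XOR T = T
y1 = in1 OR in5 = F OR T = T
y2 = y0 XNOR y1 = T XNOR T = T
y3 = NOT y2 = NOT T = F
y7 = NOT in0 = NOT T = F
y12 = y3 XOR y0 = F XOR T = T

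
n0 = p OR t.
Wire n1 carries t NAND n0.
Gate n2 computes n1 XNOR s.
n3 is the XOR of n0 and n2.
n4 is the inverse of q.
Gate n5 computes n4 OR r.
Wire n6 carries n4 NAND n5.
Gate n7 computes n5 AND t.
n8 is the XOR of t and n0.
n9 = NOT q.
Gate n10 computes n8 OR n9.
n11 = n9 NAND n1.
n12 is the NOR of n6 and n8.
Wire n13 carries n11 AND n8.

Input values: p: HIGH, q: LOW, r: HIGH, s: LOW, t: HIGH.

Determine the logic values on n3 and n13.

n3 = LOW  n13 = LOW

n0 = p OR t = HIGH OR HIGH = HIGH
n1 = t NAND n0 = HIGH NAND HIGH = LOW
n2 = n1 XNOR s = LOW XNOR LOW = HIGH
n3 = n0 XOR n2 = HIGH XOR HIGH = LOW
n8 = t XOR n0 = HIGH XOR HIGH = LOW
n9 = NOT q = NOT LOW = HIGH
n11 = n9 NAND n1 = HIGH NAND LOW = HIGH
n13 = n11 AND n8 = HIGH AND LOW = LOW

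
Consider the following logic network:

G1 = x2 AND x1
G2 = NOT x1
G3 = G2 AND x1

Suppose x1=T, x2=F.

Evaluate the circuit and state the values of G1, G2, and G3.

G1 = x2 AND x1 = F AND T = F
G2 = NOT x1 = NOT T = F
G3 = G2 AND x1 = F AND T = F

G1 = F, G2 = F, G3 = F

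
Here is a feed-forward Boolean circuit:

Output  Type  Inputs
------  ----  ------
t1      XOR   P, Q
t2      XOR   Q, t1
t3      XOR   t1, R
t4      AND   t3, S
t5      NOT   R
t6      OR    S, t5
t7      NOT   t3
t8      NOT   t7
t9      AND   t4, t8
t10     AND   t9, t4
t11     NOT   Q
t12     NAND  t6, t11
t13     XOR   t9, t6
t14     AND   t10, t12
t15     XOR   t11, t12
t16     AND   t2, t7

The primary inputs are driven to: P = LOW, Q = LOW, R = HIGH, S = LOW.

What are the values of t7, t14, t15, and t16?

t7 = LOW; t14 = LOW; t15 = LOW; t16 = LOW

t1 = P XOR Q = LOW XOR LOW = LOW
t2 = Q XOR t1 = LOW XOR LOW = LOW
t3 = t1 XOR R = LOW XOR HIGH = HIGH
t4 = t3 AND S = HIGH AND LOW = LOW
t5 = NOT R = NOT HIGH = LOW
t6 = S OR t5 = LOW OR LOW = LOW
t7 = NOT t3 = NOT HIGH = LOW
t8 = NOT t7 = NOT LOW = HIGH
t9 = t4 AND t8 = LOW AND HIGH = LOW
t10 = t9 AND t4 = LOW AND LOW = LOW
t11 = NOT Q = NOT LOW = HIGH
t12 = t6 NAND t11 = LOW NAND HIGH = HIGH
t14 = t10 AND t12 = LOW AND HIGH = LOW
t15 = t11 XOR t12 = HIGH XOR HIGH = LOW
t16 = t2 AND t7 = LOW AND LOW = LOW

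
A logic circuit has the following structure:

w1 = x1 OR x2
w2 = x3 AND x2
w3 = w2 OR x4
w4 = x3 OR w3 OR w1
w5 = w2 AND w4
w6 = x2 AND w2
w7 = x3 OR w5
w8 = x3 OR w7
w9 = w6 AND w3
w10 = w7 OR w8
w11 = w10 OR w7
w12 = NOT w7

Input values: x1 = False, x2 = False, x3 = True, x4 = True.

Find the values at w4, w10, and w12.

w4 = True, w10 = True, w12 = False

w1 = x1 OR x2 = False OR False = False
w2 = x3 AND x2 = True AND False = False
w3 = w2 OR x4 = False OR True = True
w4 = x3 OR w3 OR w1 = True OR True OR False = True
w5 = w2 AND w4 = False AND True = False
w7 = x3 OR w5 = True OR False = True
w8 = x3 OR w7 = True OR True = True
w10 = w7 OR w8 = True OR True = True
w12 = NOT w7 = NOT True = False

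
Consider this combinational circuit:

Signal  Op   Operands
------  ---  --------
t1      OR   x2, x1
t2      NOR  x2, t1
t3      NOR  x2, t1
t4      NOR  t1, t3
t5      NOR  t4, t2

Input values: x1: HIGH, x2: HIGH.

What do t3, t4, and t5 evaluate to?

t3 = LOW  t4 = LOW  t5 = HIGH

t1 = x2 OR x1 = HIGH OR HIGH = HIGH
t2 = x2 NOR t1 = HIGH NOR HIGH = LOW
t3 = x2 NOR t1 = HIGH NOR HIGH = LOW
t4 = t1 NOR t3 = HIGH NOR LOW = LOW
t5 = t4 NOR t2 = LOW NOR LOW = HIGH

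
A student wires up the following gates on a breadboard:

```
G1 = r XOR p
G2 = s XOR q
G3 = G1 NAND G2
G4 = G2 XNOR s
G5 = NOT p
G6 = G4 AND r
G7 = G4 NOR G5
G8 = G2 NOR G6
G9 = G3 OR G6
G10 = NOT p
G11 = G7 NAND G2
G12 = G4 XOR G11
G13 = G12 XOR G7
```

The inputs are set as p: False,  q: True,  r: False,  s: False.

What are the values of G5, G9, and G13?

G1 = r XOR p = False XOR False = False
G2 = s XOR q = False XOR True = True
G3 = G1 NAND G2 = False NAND True = True
G4 = G2 XNOR s = True XNOR False = False
G5 = NOT p = NOT False = True
G6 = G4 AND r = False AND False = False
G7 = G4 NOR G5 = False NOR True = False
G9 = G3 OR G6 = True OR False = True
G11 = G7 NAND G2 = False NAND True = True
G12 = G4 XOR G11 = False XOR True = True
G13 = G12 XOR G7 = True XOR False = True

G5 = True; G9 = True; G13 = True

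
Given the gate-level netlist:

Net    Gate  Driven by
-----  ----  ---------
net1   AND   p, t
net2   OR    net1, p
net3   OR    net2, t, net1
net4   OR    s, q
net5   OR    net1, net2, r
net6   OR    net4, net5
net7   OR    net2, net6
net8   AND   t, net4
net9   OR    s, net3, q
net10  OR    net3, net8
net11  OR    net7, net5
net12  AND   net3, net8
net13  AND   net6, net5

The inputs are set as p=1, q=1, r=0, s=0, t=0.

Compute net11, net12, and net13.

net11 = 1, net12 = 0, net13 = 1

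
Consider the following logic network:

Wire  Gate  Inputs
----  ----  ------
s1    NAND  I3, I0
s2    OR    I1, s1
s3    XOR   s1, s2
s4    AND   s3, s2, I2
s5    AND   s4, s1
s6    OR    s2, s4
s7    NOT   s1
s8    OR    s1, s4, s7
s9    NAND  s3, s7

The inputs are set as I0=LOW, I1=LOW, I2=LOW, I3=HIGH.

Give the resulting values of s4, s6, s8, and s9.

s4 = LOW, s6 = HIGH, s8 = HIGH, s9 = HIGH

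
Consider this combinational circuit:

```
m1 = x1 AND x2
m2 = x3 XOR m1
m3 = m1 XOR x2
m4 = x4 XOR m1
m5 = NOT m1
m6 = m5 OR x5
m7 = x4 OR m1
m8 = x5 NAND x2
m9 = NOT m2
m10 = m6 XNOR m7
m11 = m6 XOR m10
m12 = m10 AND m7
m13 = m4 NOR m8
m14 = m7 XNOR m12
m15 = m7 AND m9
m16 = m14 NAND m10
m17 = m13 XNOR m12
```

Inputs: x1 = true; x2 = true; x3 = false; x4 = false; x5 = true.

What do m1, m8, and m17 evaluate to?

m1 = true  m8 = false  m17 = false

m1 = x1 AND x2 = true AND true = true
m4 = x4 XOR m1 = false XOR true = true
m5 = NOT m1 = NOT true = false
m6 = m5 OR x5 = false OR true = true
m7 = x4 OR m1 = false OR true = true
m8 = x5 NAND x2 = true NAND true = false
m10 = m6 XNOR m7 = true XNOR true = true
m12 = m10 AND m7 = true AND true = true
m13 = m4 NOR m8 = true NOR false = false
m17 = m13 XNOR m12 = false XNOR true = false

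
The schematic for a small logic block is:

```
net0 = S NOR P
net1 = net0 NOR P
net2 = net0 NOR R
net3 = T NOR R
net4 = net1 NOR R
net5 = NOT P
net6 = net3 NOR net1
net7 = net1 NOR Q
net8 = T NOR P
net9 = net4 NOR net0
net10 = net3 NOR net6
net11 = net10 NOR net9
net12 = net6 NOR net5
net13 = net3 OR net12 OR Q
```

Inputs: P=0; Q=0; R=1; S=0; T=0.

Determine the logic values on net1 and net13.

net1 = 0, net13 = 0

net0 = S NOR P = 0 NOR 0 = 1
net1 = net0 NOR P = 1 NOR 0 = 0
net3 = T NOR R = 0 NOR 1 = 0
net5 = NOT P = NOT 0 = 1
net6 = net3 NOR net1 = 0 NOR 0 = 1
net12 = net6 NOR net5 = 1 NOR 1 = 0
net13 = net3 OR net12 OR Q = 0 OR 0 OR 0 = 0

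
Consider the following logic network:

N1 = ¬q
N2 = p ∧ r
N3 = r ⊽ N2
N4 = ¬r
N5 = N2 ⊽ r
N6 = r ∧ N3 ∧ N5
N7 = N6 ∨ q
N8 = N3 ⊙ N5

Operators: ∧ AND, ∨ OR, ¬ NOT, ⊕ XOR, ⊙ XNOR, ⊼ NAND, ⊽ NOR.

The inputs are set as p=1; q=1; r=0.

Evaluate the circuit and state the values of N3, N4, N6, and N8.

N2 = p AND r = 1 AND 0 = 0
N3 = r NOR N2 = 0 NOR 0 = 1
N4 = NOT r = NOT 0 = 1
N5 = N2 NOR r = 0 NOR 0 = 1
N6 = r AND N3 AND N5 = 0 AND 1 AND 1 = 0
N8 = N3 XNOR N5 = 1 XNOR 1 = 1

N3 = 1, N4 = 1, N6 = 0, N8 = 1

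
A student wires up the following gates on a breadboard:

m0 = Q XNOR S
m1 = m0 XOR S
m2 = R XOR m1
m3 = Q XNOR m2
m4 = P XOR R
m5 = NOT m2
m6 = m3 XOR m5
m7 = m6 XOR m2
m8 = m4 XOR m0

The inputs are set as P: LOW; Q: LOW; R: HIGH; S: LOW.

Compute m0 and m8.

m0 = Q XNOR S = LOW XNOR LOW = HIGH
m4 = P XOR R = LOW XOR HIGH = HIGH
m8 = m4 XOR m0 = HIGH XOR HIGH = LOW

m0 = HIGH; m8 = LOW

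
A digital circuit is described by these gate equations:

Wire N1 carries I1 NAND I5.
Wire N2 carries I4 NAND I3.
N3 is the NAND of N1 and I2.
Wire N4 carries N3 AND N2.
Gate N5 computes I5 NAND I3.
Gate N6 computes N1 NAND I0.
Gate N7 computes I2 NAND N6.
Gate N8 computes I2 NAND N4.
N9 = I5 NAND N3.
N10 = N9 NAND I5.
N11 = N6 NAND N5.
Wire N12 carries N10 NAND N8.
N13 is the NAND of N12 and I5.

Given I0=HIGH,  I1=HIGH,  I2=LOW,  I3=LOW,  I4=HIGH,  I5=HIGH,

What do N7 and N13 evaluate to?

N7 = HIGH, N13 = HIGH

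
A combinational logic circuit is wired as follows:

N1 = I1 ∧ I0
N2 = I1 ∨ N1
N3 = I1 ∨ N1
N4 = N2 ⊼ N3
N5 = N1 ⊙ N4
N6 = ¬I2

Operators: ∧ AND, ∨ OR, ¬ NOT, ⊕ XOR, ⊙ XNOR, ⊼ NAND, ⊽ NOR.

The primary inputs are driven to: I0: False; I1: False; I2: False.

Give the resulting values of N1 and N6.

N1 = I1 AND I0 = False AND False = False
N6 = NOT I2 = NOT False = True

N1 = False; N6 = True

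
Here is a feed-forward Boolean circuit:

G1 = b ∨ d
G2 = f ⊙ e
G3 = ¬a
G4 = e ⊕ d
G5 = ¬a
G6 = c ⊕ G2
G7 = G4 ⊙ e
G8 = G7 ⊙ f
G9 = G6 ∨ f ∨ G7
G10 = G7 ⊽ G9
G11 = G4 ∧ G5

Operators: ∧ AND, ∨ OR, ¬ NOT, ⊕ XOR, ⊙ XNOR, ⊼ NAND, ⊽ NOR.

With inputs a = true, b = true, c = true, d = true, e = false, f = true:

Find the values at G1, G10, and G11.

G1 = b OR d = true OR true = true
G2 = f XNOR e = true XNOR false = false
G4 = e XOR d = false XOR true = true
G5 = NOT a = NOT true = false
G6 = c XOR G2 = true XOR false = true
G7 = G4 XNOR e = true XNOR false = false
G9 = G6 OR f OR G7 = true OR true OR false = true
G10 = G7 NOR G9 = false NOR true = false
G11 = G4 AND G5 = true AND false = false

G1 = true, G10 = false, G11 = false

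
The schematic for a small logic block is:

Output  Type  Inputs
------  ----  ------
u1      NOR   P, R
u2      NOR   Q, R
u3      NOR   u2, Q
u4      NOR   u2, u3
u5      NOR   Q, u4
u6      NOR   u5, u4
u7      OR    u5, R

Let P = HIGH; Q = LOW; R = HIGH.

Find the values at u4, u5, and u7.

u4 = LOW, u5 = HIGH, u7 = HIGH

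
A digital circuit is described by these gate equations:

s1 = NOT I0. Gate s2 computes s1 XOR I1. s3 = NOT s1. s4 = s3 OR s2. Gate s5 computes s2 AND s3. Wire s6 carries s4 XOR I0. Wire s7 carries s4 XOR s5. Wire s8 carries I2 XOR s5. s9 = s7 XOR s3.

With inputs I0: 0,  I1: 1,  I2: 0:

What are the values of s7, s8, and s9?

s7 = 0, s8 = 0, s9 = 0

s1 = NOT I0 = NOT 0 = 1
s2 = s1 XOR I1 = 1 XOR 1 = 0
s3 = NOT s1 = NOT 1 = 0
s4 = s3 OR s2 = 0 OR 0 = 0
s5 = s2 AND s3 = 0 AND 0 = 0
s7 = s4 XOR s5 = 0 XOR 0 = 0
s8 = I2 XOR s5 = 0 XOR 0 = 0
s9 = s7 XOR s3 = 0 XOR 0 = 0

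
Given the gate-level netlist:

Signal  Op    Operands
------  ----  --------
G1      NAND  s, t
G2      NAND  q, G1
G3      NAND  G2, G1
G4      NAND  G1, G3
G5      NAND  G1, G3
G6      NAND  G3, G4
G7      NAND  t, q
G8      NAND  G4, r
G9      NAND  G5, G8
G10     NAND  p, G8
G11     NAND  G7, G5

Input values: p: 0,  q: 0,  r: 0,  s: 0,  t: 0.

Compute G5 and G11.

G5 = 1; G11 = 0

G1 = s NAND t = 0 NAND 0 = 1
G2 = q NAND G1 = 0 NAND 1 = 1
G3 = G2 NAND G1 = 1 NAND 1 = 0
G5 = G1 NAND G3 = 1 NAND 0 = 1
G7 = t NAND q = 0 NAND 0 = 1
G11 = G7 NAND G5 = 1 NAND 1 = 0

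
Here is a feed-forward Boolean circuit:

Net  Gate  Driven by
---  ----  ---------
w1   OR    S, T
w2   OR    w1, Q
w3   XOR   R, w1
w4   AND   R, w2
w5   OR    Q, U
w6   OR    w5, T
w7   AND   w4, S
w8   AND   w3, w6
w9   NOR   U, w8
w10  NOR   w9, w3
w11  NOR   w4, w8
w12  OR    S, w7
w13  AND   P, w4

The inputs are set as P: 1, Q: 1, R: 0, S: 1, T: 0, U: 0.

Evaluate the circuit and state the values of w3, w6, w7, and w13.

w1 = S OR T = 1 OR 0 = 1
w2 = w1 OR Q = 1 OR 1 = 1
w3 = R XOR w1 = 0 XOR 1 = 1
w4 = R AND w2 = 0 AND 1 = 0
w5 = Q OR U = 1 OR 0 = 1
w6 = w5 OR T = 1 OR 0 = 1
w7 = w4 AND S = 0 AND 1 = 0
w13 = P AND w4 = 1 AND 0 = 0

w3 = 1; w6 = 1; w7 = 0; w13 = 0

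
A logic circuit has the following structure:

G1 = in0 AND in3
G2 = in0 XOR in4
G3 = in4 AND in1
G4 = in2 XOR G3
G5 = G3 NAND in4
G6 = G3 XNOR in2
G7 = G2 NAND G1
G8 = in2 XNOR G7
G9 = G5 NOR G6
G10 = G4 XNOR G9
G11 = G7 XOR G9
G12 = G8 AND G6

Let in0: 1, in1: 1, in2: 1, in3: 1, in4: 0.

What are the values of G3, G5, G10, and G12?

G3 = 0, G5 = 1, G10 = 0, G12 = 0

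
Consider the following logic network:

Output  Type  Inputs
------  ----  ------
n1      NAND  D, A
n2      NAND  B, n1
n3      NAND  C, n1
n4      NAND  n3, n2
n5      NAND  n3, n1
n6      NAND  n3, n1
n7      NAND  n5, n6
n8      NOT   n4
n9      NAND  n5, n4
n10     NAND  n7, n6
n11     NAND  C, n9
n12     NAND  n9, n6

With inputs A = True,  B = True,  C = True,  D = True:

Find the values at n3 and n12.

n3 = True, n12 = False

n1 = D NAND A = True NAND True = False
n2 = B NAND n1 = True NAND False = True
n3 = C NAND n1 = True NAND False = True
n4 = n3 NAND n2 = True NAND True = False
n5 = n3 NAND n1 = True NAND False = True
n6 = n3 NAND n1 = True NAND False = True
n9 = n5 NAND n4 = True NAND False = True
n12 = n9 NAND n6 = True NAND True = False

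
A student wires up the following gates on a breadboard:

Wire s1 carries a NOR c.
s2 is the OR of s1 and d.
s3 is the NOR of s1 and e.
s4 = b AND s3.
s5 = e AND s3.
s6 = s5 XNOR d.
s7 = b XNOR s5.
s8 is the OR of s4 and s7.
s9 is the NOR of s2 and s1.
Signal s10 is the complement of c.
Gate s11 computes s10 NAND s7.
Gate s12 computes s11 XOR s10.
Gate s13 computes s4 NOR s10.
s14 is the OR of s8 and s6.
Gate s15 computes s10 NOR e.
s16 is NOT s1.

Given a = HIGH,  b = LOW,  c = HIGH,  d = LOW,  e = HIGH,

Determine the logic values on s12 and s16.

s1 = a NOR c = HIGH NOR HIGH = LOW
s3 = s1 NOR e = LOW NOR HIGH = LOW
s5 = e AND s3 = HIGH AND LOW = LOW
s7 = b XNOR s5 = LOW XNOR LOW = HIGH
s10 = NOT c = NOT HIGH = LOW
s11 = s10 NAND s7 = LOW NAND HIGH = HIGH
s12 = s11 XOR s10 = HIGH XOR LOW = HIGH
s16 = NOT s1 = NOT LOW = HIGH

s12 = HIGH, s16 = HIGH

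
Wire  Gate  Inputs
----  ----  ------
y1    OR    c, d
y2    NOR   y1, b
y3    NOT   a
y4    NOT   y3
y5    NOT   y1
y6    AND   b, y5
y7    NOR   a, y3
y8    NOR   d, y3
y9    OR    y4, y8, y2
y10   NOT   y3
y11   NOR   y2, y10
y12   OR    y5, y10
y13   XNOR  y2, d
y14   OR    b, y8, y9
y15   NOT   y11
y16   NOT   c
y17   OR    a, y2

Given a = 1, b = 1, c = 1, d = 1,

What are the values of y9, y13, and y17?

y9 = 1, y13 = 0, y17 = 1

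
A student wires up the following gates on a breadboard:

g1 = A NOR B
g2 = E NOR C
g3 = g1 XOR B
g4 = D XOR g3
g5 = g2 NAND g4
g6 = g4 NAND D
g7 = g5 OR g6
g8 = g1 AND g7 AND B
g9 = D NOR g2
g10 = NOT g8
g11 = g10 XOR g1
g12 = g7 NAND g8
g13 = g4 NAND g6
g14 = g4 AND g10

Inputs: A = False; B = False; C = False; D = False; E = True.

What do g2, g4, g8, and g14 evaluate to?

g1 = A NOR B = False NOR False = True
g2 = E NOR C = True NOR False = False
g3 = g1 XOR B = True XOR False = True
g4 = D XOR g3 = False XOR True = True
g5 = g2 NAND g4 = False NAND True = True
g6 = g4 NAND D = True NAND False = True
g7 = g5 OR g6 = True OR True = True
g8 = g1 AND g7 AND B = True AND True AND False = False
g10 = NOT g8 = NOT False = True
g14 = g4 AND g10 = True AND True = True

g2 = False  g4 = True  g8 = False  g14 = True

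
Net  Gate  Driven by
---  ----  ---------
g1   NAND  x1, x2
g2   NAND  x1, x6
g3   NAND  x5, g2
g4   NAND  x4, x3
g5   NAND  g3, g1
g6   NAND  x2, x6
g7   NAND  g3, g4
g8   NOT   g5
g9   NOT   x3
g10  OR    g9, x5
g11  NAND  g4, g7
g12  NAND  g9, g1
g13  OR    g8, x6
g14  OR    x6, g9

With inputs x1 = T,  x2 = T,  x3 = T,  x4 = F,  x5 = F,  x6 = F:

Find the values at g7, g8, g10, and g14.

g7 = F; g8 = F; g10 = F; g14 = F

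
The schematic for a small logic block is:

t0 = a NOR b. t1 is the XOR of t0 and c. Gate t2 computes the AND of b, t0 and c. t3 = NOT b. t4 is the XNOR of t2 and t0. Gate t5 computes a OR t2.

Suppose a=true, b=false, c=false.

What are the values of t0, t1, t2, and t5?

t0 = a NOR b = true NOR false = false
t1 = t0 XOR c = false XOR false = false
t2 = b AND t0 AND c = false AND false AND false = false
t5 = a OR t2 = true OR false = true

t0 = false; t1 = false; t2 = false; t5 = true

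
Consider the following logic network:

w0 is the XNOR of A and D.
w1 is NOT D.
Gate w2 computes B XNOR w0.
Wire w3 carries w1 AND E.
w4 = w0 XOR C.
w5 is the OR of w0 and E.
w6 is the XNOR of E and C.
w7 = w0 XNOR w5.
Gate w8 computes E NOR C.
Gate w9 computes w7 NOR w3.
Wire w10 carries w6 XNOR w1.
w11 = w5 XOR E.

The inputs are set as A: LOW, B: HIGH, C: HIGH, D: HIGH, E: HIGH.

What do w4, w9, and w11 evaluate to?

w4 = HIGH, w9 = HIGH, w11 = LOW

w0 = A XNOR D = LOW XNOR HIGH = LOW
w1 = NOT D = NOT HIGH = LOW
w3 = w1 AND E = LOW AND HIGH = LOW
w4 = w0 XOR C = LOW XOR HIGH = HIGH
w5 = w0 OR E = LOW OR HIGH = HIGH
w7 = w0 XNOR w5 = LOW XNOR HIGH = LOW
w9 = w7 NOR w3 = LOW NOR LOW = HIGH
w11 = w5 XOR E = HIGH XOR HIGH = LOW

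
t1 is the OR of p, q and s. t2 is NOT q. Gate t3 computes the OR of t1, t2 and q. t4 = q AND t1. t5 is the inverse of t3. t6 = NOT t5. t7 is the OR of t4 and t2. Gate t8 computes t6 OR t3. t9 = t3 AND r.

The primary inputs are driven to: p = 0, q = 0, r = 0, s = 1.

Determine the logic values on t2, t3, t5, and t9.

t1 = p OR q OR s = 0 OR 0 OR 1 = 1
t2 = NOT q = NOT 0 = 1
t3 = t1 OR t2 OR q = 1 OR 1 OR 0 = 1
t5 = NOT t3 = NOT 1 = 0
t9 = t3 AND r = 1 AND 0 = 0

t2 = 1, t3 = 1, t5 = 0, t9 = 0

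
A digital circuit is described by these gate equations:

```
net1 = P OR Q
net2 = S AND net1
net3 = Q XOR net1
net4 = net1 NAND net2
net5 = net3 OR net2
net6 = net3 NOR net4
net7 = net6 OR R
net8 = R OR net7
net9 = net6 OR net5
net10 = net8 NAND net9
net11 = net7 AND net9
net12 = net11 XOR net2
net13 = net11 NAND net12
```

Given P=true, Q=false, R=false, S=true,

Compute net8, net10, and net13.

net8 = false, net10 = true, net13 = true

net1 = P OR Q = true OR false = true
net2 = S AND net1 = true AND true = true
net3 = Q XOR net1 = false XOR true = true
net4 = net1 NAND net2 = true NAND true = false
net5 = net3 OR net2 = true OR true = true
net6 = net3 NOR net4 = true NOR false = false
net7 = net6 OR R = false OR false = false
net8 = R OR net7 = false OR false = false
net9 = net6 OR net5 = false OR true = true
net10 = net8 NAND net9 = false NAND true = true
net11 = net7 AND net9 = false AND true = false
net12 = net11 XOR net2 = false XOR true = true
net13 = net11 NAND net12 = false NAND true = true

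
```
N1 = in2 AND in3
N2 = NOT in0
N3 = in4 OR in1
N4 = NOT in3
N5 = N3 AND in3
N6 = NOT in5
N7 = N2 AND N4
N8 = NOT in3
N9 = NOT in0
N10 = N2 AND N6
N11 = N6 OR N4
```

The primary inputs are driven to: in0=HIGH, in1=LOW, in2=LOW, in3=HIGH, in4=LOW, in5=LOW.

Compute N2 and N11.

N2 = LOW  N11 = HIGH

N2 = NOT in0 = NOT HIGH = LOW
N4 = NOT in3 = NOT HIGH = LOW
N6 = NOT in5 = NOT LOW = HIGH
N11 = N6 OR N4 = HIGH OR LOW = HIGH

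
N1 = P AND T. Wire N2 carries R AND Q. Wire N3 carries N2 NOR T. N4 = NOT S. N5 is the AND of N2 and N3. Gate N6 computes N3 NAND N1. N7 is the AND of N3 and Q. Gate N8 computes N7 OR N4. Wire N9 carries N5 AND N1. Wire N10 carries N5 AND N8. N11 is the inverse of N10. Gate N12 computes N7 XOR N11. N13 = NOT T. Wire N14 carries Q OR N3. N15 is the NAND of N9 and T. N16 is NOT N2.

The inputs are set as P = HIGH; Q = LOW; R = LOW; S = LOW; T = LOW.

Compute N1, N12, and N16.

N1 = LOW, N12 = HIGH, N16 = HIGH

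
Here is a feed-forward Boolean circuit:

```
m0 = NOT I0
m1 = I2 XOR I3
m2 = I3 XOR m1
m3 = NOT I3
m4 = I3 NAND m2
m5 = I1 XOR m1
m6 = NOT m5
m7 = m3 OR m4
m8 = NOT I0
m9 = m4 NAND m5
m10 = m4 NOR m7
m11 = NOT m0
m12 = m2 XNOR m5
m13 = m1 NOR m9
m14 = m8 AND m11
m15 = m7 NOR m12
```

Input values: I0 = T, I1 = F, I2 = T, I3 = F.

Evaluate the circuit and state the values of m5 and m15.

m1 = I2 XOR I3 = T XOR F = T
m2 = I3 XOR m1 = F XOR T = T
m3 = NOT I3 = NOT F = T
m4 = I3 NAND m2 = F NAND T = T
m5 = I1 XOR m1 = F XOR T = T
m7 = m3 OR m4 = T OR T = T
m12 = m2 XNOR m5 = T XNOR T = T
m15 = m7 NOR m12 = T NOR T = F

m5 = T  m15 = F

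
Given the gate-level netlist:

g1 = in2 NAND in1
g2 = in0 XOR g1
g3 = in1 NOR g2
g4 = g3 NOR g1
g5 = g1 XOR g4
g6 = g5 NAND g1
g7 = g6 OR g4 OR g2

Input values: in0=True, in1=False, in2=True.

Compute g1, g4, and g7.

g1 = in2 NAND in1 = True NAND False = True
g2 = in0 XOR g1 = True XOR True = False
g3 = in1 NOR g2 = False NOR False = True
g4 = g3 NOR g1 = True NOR True = False
g5 = g1 XOR g4 = True XOR False = True
g6 = g5 NAND g1 = True NAND True = False
g7 = g6 OR g4 OR g2 = False OR False OR False = False

g1 = True; g4 = False; g7 = False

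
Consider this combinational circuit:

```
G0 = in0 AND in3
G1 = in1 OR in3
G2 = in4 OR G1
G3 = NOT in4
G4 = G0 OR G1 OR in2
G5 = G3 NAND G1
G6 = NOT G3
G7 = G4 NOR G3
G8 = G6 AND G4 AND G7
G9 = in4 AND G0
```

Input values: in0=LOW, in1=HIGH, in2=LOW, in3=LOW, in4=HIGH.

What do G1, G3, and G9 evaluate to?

G0 = in0 AND in3 = LOW AND LOW = LOW
G1 = in1 OR in3 = HIGH OR LOW = HIGH
G3 = NOT in4 = NOT HIGH = LOW
G9 = in4 AND G0 = HIGH AND LOW = LOW

G1 = HIGH, G3 = LOW, G9 = LOW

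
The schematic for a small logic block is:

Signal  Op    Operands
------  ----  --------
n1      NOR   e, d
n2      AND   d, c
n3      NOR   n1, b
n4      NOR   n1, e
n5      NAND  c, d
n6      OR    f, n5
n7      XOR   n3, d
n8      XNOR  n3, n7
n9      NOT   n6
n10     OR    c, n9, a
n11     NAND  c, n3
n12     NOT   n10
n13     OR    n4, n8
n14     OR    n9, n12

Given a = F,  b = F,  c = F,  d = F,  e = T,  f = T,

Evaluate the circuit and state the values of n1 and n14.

n1 = F  n14 = T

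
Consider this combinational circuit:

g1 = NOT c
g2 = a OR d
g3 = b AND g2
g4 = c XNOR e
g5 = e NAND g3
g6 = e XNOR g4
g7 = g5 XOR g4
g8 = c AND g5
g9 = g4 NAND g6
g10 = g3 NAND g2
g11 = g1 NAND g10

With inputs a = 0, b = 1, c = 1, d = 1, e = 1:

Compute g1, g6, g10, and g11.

g1 = 0  g6 = 1  g10 = 0  g11 = 1

g1 = NOT c = NOT 1 = 0
g2 = a OR d = 0 OR 1 = 1
g3 = b AND g2 = 1 AND 1 = 1
g4 = c XNOR e = 1 XNOR 1 = 1
g6 = e XNOR g4 = 1 XNOR 1 = 1
g10 = g3 NAND g2 = 1 NAND 1 = 0
g11 = g1 NAND g10 = 0 NAND 0 = 1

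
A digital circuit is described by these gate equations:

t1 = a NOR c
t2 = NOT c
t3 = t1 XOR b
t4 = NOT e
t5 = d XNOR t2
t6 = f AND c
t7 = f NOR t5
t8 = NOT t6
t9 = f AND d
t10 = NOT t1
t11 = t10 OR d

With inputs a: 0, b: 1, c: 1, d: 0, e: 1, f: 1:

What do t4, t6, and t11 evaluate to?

t4 = 0  t6 = 1  t11 = 1

t1 = a NOR c = 0 NOR 1 = 0
t4 = NOT e = NOT 1 = 0
t6 = f AND c = 1 AND 1 = 1
t10 = NOT t1 = NOT 0 = 1
t11 = t10 OR d = 1 OR 0 = 1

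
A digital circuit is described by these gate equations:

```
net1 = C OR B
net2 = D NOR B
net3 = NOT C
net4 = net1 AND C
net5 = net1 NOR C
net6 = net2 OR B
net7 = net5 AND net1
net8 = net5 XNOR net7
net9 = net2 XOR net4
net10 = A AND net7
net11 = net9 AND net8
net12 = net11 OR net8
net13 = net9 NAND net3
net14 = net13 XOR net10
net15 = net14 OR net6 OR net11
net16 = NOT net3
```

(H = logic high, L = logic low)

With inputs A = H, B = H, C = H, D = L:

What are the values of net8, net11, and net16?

net1 = C OR B = H OR H = H
net2 = D NOR B = L NOR H = L
net3 = NOT C = NOT H = L
net4 = net1 AND C = H AND H = H
net5 = net1 NOR C = H NOR H = L
net7 = net5 AND net1 = L AND H = L
net8 = net5 XNOR net7 = L XNOR L = H
net9 = net2 XOR net4 = L XOR H = H
net11 = net9 AND net8 = H AND H = H
net16 = NOT net3 = NOT L = H

net8 = H; net11 = H; net16 = H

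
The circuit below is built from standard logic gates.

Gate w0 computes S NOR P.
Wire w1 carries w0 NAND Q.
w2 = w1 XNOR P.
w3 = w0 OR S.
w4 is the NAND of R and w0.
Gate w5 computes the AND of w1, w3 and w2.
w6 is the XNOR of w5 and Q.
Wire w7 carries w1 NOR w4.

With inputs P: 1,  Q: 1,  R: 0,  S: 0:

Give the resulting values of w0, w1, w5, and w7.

w0 = S NOR P = 0 NOR 1 = 0
w1 = w0 NAND Q = 0 NAND 1 = 1
w2 = w1 XNOR P = 1 XNOR 1 = 1
w3 = w0 OR S = 0 OR 0 = 0
w4 = R NAND w0 = 0 NAND 0 = 1
w5 = w1 AND w3 AND w2 = 1 AND 0 AND 1 = 0
w7 = w1 NOR w4 = 1 NOR 1 = 0

w0 = 0; w1 = 1; w5 = 0; w7 = 0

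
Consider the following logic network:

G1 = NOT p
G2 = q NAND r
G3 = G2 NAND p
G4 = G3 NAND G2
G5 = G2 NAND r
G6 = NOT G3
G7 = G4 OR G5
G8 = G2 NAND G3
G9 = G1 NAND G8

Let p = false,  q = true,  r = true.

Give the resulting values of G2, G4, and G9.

G2 = false, G4 = true, G9 = false

G1 = NOT p = NOT false = true
G2 = q NAND r = true NAND true = false
G3 = G2 NAND p = false NAND false = true
G4 = G3 NAND G2 = true NAND false = true
G8 = G2 NAND G3 = false NAND true = true
G9 = G1 NAND G8 = true NAND true = false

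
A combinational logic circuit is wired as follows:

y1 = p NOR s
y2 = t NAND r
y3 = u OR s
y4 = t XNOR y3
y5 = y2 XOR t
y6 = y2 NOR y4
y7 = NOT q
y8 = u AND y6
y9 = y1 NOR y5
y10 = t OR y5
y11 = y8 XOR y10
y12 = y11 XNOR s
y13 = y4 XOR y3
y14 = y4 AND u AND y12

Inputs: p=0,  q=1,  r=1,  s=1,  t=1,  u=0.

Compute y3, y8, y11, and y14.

y3 = 1, y8 = 0, y11 = 1, y14 = 0

y2 = t NAND r = 1 NAND 1 = 0
y3 = u OR s = 0 OR 1 = 1
y4 = t XNOR y3 = 1 XNOR 1 = 1
y5 = y2 XOR t = 0 XOR 1 = 1
y6 = y2 NOR y4 = 0 NOR 1 = 0
y8 = u AND y6 = 0 AND 0 = 0
y10 = t OR y5 = 1 OR 1 = 1
y11 = y8 XOR y10 = 0 XOR 1 = 1
y12 = y11 XNOR s = 1 XNOR 1 = 1
y14 = y4 AND u AND y12 = 1 AND 0 AND 1 = 0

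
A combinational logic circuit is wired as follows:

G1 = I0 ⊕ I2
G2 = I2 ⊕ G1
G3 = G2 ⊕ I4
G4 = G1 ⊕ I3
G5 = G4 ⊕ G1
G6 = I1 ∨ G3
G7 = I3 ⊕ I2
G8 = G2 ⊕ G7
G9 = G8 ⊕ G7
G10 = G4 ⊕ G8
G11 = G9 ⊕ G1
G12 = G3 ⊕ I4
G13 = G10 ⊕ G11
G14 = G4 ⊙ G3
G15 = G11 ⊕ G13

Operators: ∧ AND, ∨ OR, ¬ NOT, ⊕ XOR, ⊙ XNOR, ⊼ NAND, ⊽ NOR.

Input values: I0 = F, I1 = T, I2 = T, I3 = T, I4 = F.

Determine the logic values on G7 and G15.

G7 = F, G15 = F

G1 = I0 XOR I2 = F XOR T = T
G2 = I2 XOR G1 = T XOR T = F
G4 = G1 XOR I3 = T XOR T = F
G7 = I3 XOR I2 = T XOR T = F
G8 = G2 XOR G7 = F XOR F = F
G9 = G8 XOR G7 = F XOR F = F
G10 = G4 XOR G8 = F XOR F = F
G11 = G9 XOR G1 = F XOR T = T
G13 = G10 XOR G11 = F XOR T = T
G15 = G11 XOR G13 = T XOR T = F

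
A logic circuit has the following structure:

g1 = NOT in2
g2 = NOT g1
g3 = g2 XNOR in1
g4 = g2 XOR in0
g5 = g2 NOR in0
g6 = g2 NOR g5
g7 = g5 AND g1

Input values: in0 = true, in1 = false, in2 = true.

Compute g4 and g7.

g1 = NOT in2 = NOT true = false
g2 = NOT g1 = NOT false = true
g4 = g2 XOR in0 = true XOR true = false
g5 = g2 NOR in0 = true NOR true = false
g7 = g5 AND g1 = false AND false = false

g4 = false, g7 = false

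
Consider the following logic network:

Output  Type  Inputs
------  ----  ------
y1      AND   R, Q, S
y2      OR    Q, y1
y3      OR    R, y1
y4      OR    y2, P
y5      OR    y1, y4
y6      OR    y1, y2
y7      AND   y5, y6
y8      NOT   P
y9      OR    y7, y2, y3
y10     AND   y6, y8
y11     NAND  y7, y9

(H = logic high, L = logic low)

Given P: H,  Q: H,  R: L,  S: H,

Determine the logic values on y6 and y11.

y1 = R AND Q AND S = L AND H AND H = L
y2 = Q OR y1 = H OR L = H
y3 = R OR y1 = L OR L = L
y4 = y2 OR P = H OR H = H
y5 = y1 OR y4 = L OR H = H
y6 = y1 OR y2 = L OR H = H
y7 = y5 AND y6 = H AND H = H
y9 = y7 OR y2 OR y3 = H OR H OR L = H
y11 = y7 NAND y9 = H NAND H = L

y6 = H  y11 = L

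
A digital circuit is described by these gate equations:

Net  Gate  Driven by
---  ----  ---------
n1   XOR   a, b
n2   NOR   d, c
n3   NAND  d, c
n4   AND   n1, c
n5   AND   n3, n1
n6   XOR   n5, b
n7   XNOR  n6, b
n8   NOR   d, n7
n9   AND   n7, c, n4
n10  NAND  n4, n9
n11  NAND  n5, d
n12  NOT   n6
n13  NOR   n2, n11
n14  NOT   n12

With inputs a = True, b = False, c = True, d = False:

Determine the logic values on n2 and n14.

n2 = False  n14 = True

n1 = a XOR b = True XOR False = True
n2 = d NOR c = False NOR True = False
n3 = d NAND c = False NAND True = True
n5 = n3 AND n1 = True AND True = True
n6 = n5 XOR b = True XOR False = True
n12 = NOT n6 = NOT True = False
n14 = NOT n12 = NOT False = True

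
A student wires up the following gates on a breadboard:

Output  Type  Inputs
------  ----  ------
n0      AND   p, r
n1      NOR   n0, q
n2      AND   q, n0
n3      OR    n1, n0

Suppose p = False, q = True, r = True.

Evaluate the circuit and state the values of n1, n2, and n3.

n1 = False, n2 = False, n3 = False

n0 = p AND r = False AND True = False
n1 = n0 NOR q = False NOR True = False
n2 = q AND n0 = True AND False = False
n3 = n1 OR n0 = False OR False = False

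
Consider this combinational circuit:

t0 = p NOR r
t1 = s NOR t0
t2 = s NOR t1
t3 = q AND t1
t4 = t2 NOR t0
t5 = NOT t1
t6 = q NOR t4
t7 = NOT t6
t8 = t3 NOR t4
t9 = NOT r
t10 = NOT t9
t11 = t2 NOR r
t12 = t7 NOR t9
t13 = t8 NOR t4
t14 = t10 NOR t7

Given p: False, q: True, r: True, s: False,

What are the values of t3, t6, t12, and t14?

t0 = p NOR r = False NOR True = False
t1 = s NOR t0 = False NOR False = True
t2 = s NOR t1 = False NOR True = False
t3 = q AND t1 = True AND True = True
t4 = t2 NOR t0 = False NOR False = True
t6 = q NOR t4 = True NOR True = False
t7 = NOT t6 = NOT False = True
t9 = NOT r = NOT True = False
t10 = NOT t9 = NOT False = True
t12 = t7 NOR t9 = True NOR False = False
t14 = t10 NOR t7 = True NOR True = False

t3 = True; t6 = False; t12 = False; t14 = False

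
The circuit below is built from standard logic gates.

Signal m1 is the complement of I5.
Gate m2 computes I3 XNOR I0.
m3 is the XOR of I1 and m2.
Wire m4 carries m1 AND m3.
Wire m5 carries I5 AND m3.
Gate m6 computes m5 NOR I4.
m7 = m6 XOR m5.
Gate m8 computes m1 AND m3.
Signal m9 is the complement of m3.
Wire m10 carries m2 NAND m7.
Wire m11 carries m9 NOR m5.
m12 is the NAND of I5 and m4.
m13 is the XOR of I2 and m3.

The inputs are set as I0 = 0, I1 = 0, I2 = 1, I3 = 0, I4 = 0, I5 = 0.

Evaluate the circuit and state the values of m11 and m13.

m11 = 1  m13 = 0

m2 = I3 XNOR I0 = 0 XNOR 0 = 1
m3 = I1 XOR m2 = 0 XOR 1 = 1
m5 = I5 AND m3 = 0 AND 1 = 0
m9 = NOT m3 = NOT 1 = 0
m11 = m9 NOR m5 = 0 NOR 0 = 1
m13 = I2 XOR m3 = 1 XOR 1 = 0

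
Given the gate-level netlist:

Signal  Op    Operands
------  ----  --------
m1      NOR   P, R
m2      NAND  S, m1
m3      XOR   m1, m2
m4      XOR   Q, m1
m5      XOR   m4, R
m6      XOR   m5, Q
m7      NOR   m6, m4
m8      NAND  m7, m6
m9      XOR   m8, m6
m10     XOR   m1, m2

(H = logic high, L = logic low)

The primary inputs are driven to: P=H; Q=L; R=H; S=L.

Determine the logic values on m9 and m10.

m9 = L, m10 = H

m1 = P NOR R = H NOR H = L
m2 = S NAND m1 = L NAND L = H
m4 = Q XOR m1 = L XOR L = L
m5 = m4 XOR R = L XOR H = H
m6 = m5 XOR Q = H XOR L = H
m7 = m6 NOR m4 = H NOR L = L
m8 = m7 NAND m6 = L NAND H = H
m9 = m8 XOR m6 = H XOR H = L
m10 = m1 XOR m2 = L XOR H = H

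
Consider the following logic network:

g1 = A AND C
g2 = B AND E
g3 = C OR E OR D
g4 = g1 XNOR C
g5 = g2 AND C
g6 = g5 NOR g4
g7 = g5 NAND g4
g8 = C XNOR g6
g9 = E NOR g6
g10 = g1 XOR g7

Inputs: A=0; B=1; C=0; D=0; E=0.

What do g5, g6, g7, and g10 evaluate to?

g5 = 0  g6 = 0  g7 = 1  g10 = 1

g1 = A AND C = 0 AND 0 = 0
g2 = B AND E = 1 AND 0 = 0
g4 = g1 XNOR C = 0 XNOR 0 = 1
g5 = g2 AND C = 0 AND 0 = 0
g6 = g5 NOR g4 = 0 NOR 1 = 0
g7 = g5 NAND g4 = 0 NAND 1 = 1
g10 = g1 XOR g7 = 0 XOR 1 = 1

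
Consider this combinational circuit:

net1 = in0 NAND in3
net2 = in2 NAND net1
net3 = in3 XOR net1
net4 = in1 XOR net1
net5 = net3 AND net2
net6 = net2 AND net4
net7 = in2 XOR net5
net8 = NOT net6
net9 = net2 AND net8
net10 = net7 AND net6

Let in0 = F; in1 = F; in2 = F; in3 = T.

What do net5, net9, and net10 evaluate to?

net1 = in0 NAND in3 = F NAND T = T
net2 = in2 NAND net1 = F NAND T = T
net3 = in3 XOR net1 = T XOR T = F
net4 = in1 XOR net1 = F XOR T = T
net5 = net3 AND net2 = F AND T = F
net6 = net2 AND net4 = T AND T = T
net7 = in2 XOR net5 = F XOR F = F
net8 = NOT net6 = NOT T = F
net9 = net2 AND net8 = T AND F = F
net10 = net7 AND net6 = F AND T = F

net5 = F, net9 = F, net10 = F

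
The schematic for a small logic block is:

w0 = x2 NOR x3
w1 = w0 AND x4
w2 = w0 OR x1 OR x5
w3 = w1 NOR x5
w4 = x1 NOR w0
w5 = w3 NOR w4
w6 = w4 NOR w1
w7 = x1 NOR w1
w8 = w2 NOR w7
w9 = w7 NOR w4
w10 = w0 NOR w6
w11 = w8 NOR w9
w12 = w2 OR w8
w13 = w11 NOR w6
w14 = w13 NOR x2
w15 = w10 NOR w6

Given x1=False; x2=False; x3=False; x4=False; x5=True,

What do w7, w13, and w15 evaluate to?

w7 = True, w13 = False, w15 = False

w0 = x2 NOR x3 = False NOR False = True
w1 = w0 AND x4 = True AND False = False
w2 = w0 OR x1 OR x5 = True OR False OR True = True
w4 = x1 NOR w0 = False NOR True = False
w6 = w4 NOR w1 = False NOR False = True
w7 = x1 NOR w1 = False NOR False = True
w8 = w2 NOR w7 = True NOR True = False
w9 = w7 NOR w4 = True NOR False = False
w10 = w0 NOR w6 = True NOR True = False
w11 = w8 NOR w9 = False NOR False = True
w13 = w11 NOR w6 = True NOR True = False
w15 = w10 NOR w6 = False NOR True = False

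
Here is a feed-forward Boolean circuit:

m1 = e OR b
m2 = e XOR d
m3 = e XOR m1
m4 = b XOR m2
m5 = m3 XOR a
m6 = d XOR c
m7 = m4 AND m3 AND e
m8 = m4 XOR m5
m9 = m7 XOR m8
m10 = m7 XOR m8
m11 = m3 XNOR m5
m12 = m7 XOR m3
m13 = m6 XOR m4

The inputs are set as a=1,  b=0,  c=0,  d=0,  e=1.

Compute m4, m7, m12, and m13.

m4 = 1, m7 = 0, m12 = 0, m13 = 1

m1 = e OR b = 1 OR 0 = 1
m2 = e XOR d = 1 XOR 0 = 1
m3 = e XOR m1 = 1 XOR 1 = 0
m4 = b XOR m2 = 0 XOR 1 = 1
m6 = d XOR c = 0 XOR 0 = 0
m7 = m4 AND m3 AND e = 1 AND 0 AND 1 = 0
m12 = m7 XOR m3 = 0 XOR 0 = 0
m13 = m6 XOR m4 = 0 XOR 1 = 1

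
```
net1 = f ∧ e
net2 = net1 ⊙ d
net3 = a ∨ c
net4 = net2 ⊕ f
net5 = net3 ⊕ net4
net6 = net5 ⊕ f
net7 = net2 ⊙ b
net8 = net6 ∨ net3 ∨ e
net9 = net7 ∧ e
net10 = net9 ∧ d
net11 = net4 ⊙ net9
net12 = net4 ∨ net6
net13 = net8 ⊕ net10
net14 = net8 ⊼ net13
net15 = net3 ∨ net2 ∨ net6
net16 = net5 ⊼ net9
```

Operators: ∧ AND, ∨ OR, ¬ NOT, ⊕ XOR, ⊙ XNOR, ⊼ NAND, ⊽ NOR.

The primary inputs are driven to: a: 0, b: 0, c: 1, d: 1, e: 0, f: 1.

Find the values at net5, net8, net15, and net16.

net5 = 0; net8 = 1; net15 = 1; net16 = 1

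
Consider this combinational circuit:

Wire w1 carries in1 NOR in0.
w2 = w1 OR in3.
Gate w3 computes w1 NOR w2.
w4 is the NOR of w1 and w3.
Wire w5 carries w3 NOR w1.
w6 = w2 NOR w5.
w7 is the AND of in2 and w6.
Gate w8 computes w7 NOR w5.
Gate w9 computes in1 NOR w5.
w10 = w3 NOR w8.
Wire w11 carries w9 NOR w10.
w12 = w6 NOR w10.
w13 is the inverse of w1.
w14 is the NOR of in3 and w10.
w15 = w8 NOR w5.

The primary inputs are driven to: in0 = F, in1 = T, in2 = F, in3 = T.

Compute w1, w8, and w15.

w1 = in1 NOR in0 = T NOR F = F
w2 = w1 OR in3 = F OR T = T
w3 = w1 NOR w2 = F NOR T = F
w5 = w3 NOR w1 = F NOR F = T
w6 = w2 NOR w5 = T NOR T = F
w7 = in2 AND w6 = F AND F = F
w8 = w7 NOR w5 = F NOR T = F
w15 = w8 NOR w5 = F NOR T = F

w1 = F; w8 = F; w15 = F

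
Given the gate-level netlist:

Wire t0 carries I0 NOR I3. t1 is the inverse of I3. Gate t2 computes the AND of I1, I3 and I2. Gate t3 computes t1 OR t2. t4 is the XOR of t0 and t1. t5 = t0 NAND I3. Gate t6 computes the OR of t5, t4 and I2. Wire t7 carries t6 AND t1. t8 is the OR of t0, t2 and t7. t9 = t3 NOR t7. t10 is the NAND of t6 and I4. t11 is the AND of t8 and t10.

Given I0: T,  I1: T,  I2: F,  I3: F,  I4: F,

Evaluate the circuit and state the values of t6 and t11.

t6 = T, t11 = T

t0 = I0 NOR I3 = T NOR F = F
t1 = NOT I3 = NOT F = T
t2 = I1 AND I3 AND I2 = T AND F AND F = F
t4 = t0 XOR t1 = F XOR T = T
t5 = t0 NAND I3 = F NAND F = T
t6 = t5 OR t4 OR I2 = T OR T OR F = T
t7 = t6 AND t1 = T AND T = T
t8 = t0 OR t2 OR t7 = F OR F OR T = T
t10 = t6 NAND I4 = T NAND F = T
t11 = t8 AND t10 = T AND T = T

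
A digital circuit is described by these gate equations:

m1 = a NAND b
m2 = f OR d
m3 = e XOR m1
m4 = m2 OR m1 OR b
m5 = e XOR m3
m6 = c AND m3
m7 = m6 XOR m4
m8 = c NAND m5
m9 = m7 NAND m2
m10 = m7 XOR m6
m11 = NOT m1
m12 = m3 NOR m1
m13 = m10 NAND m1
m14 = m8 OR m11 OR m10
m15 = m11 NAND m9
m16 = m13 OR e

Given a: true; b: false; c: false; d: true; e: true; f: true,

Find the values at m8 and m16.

m1 = a NAND b = true NAND false = true
m2 = f OR d = true OR true = true
m3 = e XOR m1 = true XOR true = false
m4 = m2 OR m1 OR b = true OR true OR false = true
m5 = e XOR m3 = true XOR false = true
m6 = c AND m3 = false AND false = false
m7 = m6 XOR m4 = false XOR true = true
m8 = c NAND m5 = false NAND true = true
m10 = m7 XOR m6 = true XOR false = true
m13 = m10 NAND m1 = true NAND true = false
m16 = m13 OR e = false OR true = true

m8 = true, m16 = true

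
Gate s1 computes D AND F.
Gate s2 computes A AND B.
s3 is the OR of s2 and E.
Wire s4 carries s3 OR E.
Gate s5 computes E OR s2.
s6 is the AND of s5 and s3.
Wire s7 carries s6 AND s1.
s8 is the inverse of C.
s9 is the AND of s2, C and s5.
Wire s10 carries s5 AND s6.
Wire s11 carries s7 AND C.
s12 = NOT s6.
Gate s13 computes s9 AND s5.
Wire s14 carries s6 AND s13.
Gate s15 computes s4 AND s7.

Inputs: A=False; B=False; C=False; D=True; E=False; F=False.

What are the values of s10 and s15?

s1 = D AND F = True AND False = False
s2 = A AND B = False AND False = False
s3 = s2 OR E = False OR False = False
s4 = s3 OR E = False OR False = False
s5 = E OR s2 = False OR False = False
s6 = s5 AND s3 = False AND False = False
s7 = s6 AND s1 = False AND False = False
s10 = s5 AND s6 = False AND False = False
s15 = s4 AND s7 = False AND False = False

s10 = False; s15 = False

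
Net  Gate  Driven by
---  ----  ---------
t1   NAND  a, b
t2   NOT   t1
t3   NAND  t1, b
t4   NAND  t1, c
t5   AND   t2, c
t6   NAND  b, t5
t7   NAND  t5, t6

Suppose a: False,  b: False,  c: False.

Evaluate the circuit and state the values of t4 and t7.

t4 = True, t7 = True

t1 = a NAND b = False NAND False = True
t2 = NOT t1 = NOT True = False
t4 = t1 NAND c = True NAND False = True
t5 = t2 AND c = False AND False = False
t6 = b NAND t5 = False NAND False = True
t7 = t5 NAND t6 = False NAND True = True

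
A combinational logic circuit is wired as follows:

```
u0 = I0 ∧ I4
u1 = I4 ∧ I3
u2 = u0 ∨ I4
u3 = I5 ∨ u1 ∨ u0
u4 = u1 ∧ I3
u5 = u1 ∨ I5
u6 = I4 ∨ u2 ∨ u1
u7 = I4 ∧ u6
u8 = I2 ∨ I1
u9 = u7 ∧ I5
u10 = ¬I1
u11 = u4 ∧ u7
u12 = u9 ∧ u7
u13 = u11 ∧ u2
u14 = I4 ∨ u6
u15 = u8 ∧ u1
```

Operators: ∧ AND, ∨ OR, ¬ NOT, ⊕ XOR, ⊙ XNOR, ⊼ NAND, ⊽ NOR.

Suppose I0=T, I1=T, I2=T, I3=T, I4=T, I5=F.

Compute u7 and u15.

u7 = T, u15 = T

u0 = I0 AND I4 = T AND T = T
u1 = I4 AND I3 = T AND T = T
u2 = u0 OR I4 = T OR T = T
u6 = I4 OR u2 OR u1 = T OR T OR T = T
u7 = I4 AND u6 = T AND T = T
u8 = I2 OR I1 = T OR T = T
u15 = u8 AND u1 = T AND T = T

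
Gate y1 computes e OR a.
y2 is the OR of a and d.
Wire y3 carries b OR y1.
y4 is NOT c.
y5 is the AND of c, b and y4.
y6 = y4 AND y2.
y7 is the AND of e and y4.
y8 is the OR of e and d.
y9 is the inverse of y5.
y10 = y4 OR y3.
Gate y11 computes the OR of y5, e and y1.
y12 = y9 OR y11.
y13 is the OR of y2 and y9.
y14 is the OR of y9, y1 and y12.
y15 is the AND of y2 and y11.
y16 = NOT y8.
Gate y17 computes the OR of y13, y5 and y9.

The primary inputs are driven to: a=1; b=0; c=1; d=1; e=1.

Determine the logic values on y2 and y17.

y2 = 1, y17 = 1

y2 = a OR d = 1 OR 1 = 1
y4 = NOT c = NOT 1 = 0
y5 = c AND b AND y4 = 1 AND 0 AND 0 = 0
y9 = NOT y5 = NOT 0 = 1
y13 = y2 OR y9 = 1 OR 1 = 1
y17 = y13 OR y5 OR y9 = 1 OR 0 OR 1 = 1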